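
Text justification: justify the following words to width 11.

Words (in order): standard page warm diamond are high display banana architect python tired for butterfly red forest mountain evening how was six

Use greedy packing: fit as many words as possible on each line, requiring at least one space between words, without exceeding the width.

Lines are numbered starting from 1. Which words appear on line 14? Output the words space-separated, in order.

Line 1: ['standard'] (min_width=8, slack=3)
Line 2: ['page', 'warm'] (min_width=9, slack=2)
Line 3: ['diamond', 'are'] (min_width=11, slack=0)
Line 4: ['high'] (min_width=4, slack=7)
Line 5: ['display'] (min_width=7, slack=4)
Line 6: ['banana'] (min_width=6, slack=5)
Line 7: ['architect'] (min_width=9, slack=2)
Line 8: ['python'] (min_width=6, slack=5)
Line 9: ['tired', 'for'] (min_width=9, slack=2)
Line 10: ['butterfly'] (min_width=9, slack=2)
Line 11: ['red', 'forest'] (min_width=10, slack=1)
Line 12: ['mountain'] (min_width=8, slack=3)
Line 13: ['evening', 'how'] (min_width=11, slack=0)
Line 14: ['was', 'six'] (min_width=7, slack=4)

Answer: was six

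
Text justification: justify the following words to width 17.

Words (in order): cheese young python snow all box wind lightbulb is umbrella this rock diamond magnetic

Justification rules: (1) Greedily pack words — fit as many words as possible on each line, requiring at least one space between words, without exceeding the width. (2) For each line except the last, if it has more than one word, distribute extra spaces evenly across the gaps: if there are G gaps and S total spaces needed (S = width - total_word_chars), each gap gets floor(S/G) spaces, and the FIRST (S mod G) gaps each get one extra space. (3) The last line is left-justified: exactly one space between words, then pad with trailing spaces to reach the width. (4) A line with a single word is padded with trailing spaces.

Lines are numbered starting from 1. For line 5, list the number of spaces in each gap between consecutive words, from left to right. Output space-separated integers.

Line 1: ['cheese', 'young'] (min_width=12, slack=5)
Line 2: ['python', 'snow', 'all'] (min_width=15, slack=2)
Line 3: ['box', 'wind'] (min_width=8, slack=9)
Line 4: ['lightbulb', 'is'] (min_width=12, slack=5)
Line 5: ['umbrella', 'this'] (min_width=13, slack=4)
Line 6: ['rock', 'diamond'] (min_width=12, slack=5)
Line 7: ['magnetic'] (min_width=8, slack=9)

Answer: 5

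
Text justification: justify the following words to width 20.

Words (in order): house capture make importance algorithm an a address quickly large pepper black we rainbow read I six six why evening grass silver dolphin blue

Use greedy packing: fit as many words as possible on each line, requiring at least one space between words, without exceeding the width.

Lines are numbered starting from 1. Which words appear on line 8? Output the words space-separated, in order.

Answer: blue

Derivation:
Line 1: ['house', 'capture', 'make'] (min_width=18, slack=2)
Line 2: ['importance', 'algorithm'] (min_width=20, slack=0)
Line 3: ['an', 'a', 'address', 'quickly'] (min_width=20, slack=0)
Line 4: ['large', 'pepper', 'black'] (min_width=18, slack=2)
Line 5: ['we', 'rainbow', 'read', 'I'] (min_width=17, slack=3)
Line 6: ['six', 'six', 'why', 'evening'] (min_width=19, slack=1)
Line 7: ['grass', 'silver', 'dolphin'] (min_width=20, slack=0)
Line 8: ['blue'] (min_width=4, slack=16)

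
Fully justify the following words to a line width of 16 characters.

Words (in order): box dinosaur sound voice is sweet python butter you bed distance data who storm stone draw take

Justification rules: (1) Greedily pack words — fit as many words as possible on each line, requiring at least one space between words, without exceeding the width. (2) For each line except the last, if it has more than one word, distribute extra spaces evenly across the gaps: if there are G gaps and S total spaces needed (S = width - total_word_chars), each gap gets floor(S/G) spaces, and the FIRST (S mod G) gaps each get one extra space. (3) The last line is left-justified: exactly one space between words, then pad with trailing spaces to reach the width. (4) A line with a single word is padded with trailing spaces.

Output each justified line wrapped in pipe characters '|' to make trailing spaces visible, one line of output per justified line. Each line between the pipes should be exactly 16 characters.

Answer: |box     dinosaur|
|sound  voice  is|
|sweet     python|
|butter  you  bed|
|distance    data|
|who  storm stone|
|draw take       |

Derivation:
Line 1: ['box', 'dinosaur'] (min_width=12, slack=4)
Line 2: ['sound', 'voice', 'is'] (min_width=14, slack=2)
Line 3: ['sweet', 'python'] (min_width=12, slack=4)
Line 4: ['butter', 'you', 'bed'] (min_width=14, slack=2)
Line 5: ['distance', 'data'] (min_width=13, slack=3)
Line 6: ['who', 'storm', 'stone'] (min_width=15, slack=1)
Line 7: ['draw', 'take'] (min_width=9, slack=7)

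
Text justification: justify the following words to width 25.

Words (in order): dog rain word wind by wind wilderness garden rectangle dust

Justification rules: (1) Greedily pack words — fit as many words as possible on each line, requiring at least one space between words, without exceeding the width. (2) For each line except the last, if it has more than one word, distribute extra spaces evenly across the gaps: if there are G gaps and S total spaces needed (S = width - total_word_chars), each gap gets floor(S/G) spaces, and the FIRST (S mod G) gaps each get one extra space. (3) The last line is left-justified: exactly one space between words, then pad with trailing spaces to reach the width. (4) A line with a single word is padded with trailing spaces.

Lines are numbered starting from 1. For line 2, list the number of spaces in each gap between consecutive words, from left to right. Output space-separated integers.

Answer: 3 2

Derivation:
Line 1: ['dog', 'rain', 'word', 'wind', 'by'] (min_width=21, slack=4)
Line 2: ['wind', 'wilderness', 'garden'] (min_width=22, slack=3)
Line 3: ['rectangle', 'dust'] (min_width=14, slack=11)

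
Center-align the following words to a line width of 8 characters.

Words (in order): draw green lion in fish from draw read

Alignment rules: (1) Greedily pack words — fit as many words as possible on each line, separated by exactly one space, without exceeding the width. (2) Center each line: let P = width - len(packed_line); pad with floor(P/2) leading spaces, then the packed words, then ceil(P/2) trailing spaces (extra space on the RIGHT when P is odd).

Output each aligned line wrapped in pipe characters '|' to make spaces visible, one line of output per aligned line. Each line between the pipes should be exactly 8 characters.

Line 1: ['draw'] (min_width=4, slack=4)
Line 2: ['green'] (min_width=5, slack=3)
Line 3: ['lion', 'in'] (min_width=7, slack=1)
Line 4: ['fish'] (min_width=4, slack=4)
Line 5: ['from'] (min_width=4, slack=4)
Line 6: ['draw'] (min_width=4, slack=4)
Line 7: ['read'] (min_width=4, slack=4)

Answer: |  draw  |
| green  |
|lion in |
|  fish  |
|  from  |
|  draw  |
|  read  |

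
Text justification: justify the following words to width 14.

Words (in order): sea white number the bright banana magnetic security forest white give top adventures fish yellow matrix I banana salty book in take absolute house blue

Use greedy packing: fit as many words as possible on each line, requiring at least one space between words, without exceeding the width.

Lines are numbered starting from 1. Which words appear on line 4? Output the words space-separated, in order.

Line 1: ['sea', 'white'] (min_width=9, slack=5)
Line 2: ['number', 'the'] (min_width=10, slack=4)
Line 3: ['bright', 'banana'] (min_width=13, slack=1)
Line 4: ['magnetic'] (min_width=8, slack=6)
Line 5: ['security'] (min_width=8, slack=6)
Line 6: ['forest', 'white'] (min_width=12, slack=2)
Line 7: ['give', 'top'] (min_width=8, slack=6)
Line 8: ['adventures'] (min_width=10, slack=4)
Line 9: ['fish', 'yellow'] (min_width=11, slack=3)
Line 10: ['matrix', 'I'] (min_width=8, slack=6)
Line 11: ['banana', 'salty'] (min_width=12, slack=2)
Line 12: ['book', 'in', 'take'] (min_width=12, slack=2)
Line 13: ['absolute', 'house'] (min_width=14, slack=0)
Line 14: ['blue'] (min_width=4, slack=10)

Answer: magnetic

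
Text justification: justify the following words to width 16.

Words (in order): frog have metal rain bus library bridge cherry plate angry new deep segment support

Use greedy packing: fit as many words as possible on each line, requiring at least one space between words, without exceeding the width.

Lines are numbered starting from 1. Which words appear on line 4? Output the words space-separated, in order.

Answer: plate angry new

Derivation:
Line 1: ['frog', 'have', 'metal'] (min_width=15, slack=1)
Line 2: ['rain', 'bus', 'library'] (min_width=16, slack=0)
Line 3: ['bridge', 'cherry'] (min_width=13, slack=3)
Line 4: ['plate', 'angry', 'new'] (min_width=15, slack=1)
Line 5: ['deep', 'segment'] (min_width=12, slack=4)
Line 6: ['support'] (min_width=7, slack=9)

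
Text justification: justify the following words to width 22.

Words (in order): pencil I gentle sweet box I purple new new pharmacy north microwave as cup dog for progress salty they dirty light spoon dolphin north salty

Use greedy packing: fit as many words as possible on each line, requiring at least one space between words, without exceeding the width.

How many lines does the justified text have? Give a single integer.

Line 1: ['pencil', 'I', 'gentle', 'sweet'] (min_width=21, slack=1)
Line 2: ['box', 'I', 'purple', 'new', 'new'] (min_width=20, slack=2)
Line 3: ['pharmacy', 'north'] (min_width=14, slack=8)
Line 4: ['microwave', 'as', 'cup', 'dog'] (min_width=20, slack=2)
Line 5: ['for', 'progress', 'salty'] (min_width=18, slack=4)
Line 6: ['they', 'dirty', 'light', 'spoon'] (min_width=22, slack=0)
Line 7: ['dolphin', 'north', 'salty'] (min_width=19, slack=3)
Total lines: 7

Answer: 7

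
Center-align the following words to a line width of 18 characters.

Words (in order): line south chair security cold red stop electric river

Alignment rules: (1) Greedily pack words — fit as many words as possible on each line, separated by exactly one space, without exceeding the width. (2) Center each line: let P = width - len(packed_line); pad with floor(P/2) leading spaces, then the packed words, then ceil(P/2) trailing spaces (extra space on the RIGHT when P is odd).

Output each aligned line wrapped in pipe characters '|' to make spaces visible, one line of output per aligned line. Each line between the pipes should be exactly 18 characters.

Answer: | line south chair |
|security cold red |
|  stop electric   |
|      river       |

Derivation:
Line 1: ['line', 'south', 'chair'] (min_width=16, slack=2)
Line 2: ['security', 'cold', 'red'] (min_width=17, slack=1)
Line 3: ['stop', 'electric'] (min_width=13, slack=5)
Line 4: ['river'] (min_width=5, slack=13)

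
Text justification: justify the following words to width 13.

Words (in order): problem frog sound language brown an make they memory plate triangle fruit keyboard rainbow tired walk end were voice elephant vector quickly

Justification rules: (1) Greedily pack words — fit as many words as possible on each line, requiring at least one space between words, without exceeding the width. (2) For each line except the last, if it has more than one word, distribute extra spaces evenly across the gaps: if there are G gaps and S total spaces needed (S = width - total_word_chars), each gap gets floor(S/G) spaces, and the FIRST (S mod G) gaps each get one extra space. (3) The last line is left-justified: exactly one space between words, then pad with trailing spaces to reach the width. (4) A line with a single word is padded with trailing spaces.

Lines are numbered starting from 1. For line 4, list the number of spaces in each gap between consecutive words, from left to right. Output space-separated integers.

Answer: 1 1

Derivation:
Line 1: ['problem', 'frog'] (min_width=12, slack=1)
Line 2: ['sound'] (min_width=5, slack=8)
Line 3: ['language'] (min_width=8, slack=5)
Line 4: ['brown', 'an', 'make'] (min_width=13, slack=0)
Line 5: ['they', 'memory'] (min_width=11, slack=2)
Line 6: ['plate'] (min_width=5, slack=8)
Line 7: ['triangle'] (min_width=8, slack=5)
Line 8: ['fruit'] (min_width=5, slack=8)
Line 9: ['keyboard'] (min_width=8, slack=5)
Line 10: ['rainbow', 'tired'] (min_width=13, slack=0)
Line 11: ['walk', 'end', 'were'] (min_width=13, slack=0)
Line 12: ['voice'] (min_width=5, slack=8)
Line 13: ['elephant'] (min_width=8, slack=5)
Line 14: ['vector'] (min_width=6, slack=7)
Line 15: ['quickly'] (min_width=7, slack=6)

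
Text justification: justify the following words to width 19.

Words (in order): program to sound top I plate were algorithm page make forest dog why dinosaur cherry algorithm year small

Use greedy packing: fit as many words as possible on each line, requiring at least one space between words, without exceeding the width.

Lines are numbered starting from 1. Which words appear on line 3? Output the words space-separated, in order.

Line 1: ['program', 'to', 'sound'] (min_width=16, slack=3)
Line 2: ['top', 'I', 'plate', 'were'] (min_width=16, slack=3)
Line 3: ['algorithm', 'page', 'make'] (min_width=19, slack=0)
Line 4: ['forest', 'dog', 'why'] (min_width=14, slack=5)
Line 5: ['dinosaur', 'cherry'] (min_width=15, slack=4)
Line 6: ['algorithm', 'year'] (min_width=14, slack=5)
Line 7: ['small'] (min_width=5, slack=14)

Answer: algorithm page make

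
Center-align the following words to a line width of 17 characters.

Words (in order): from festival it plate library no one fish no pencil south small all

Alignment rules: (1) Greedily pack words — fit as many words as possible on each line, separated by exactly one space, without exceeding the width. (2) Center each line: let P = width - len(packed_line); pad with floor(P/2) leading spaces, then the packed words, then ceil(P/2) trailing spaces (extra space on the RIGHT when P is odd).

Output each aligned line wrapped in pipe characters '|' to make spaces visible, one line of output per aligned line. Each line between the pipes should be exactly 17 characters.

Answer: |from festival it |
|plate library no |
|   one fish no   |
|  pencil south   |
|    small all    |

Derivation:
Line 1: ['from', 'festival', 'it'] (min_width=16, slack=1)
Line 2: ['plate', 'library', 'no'] (min_width=16, slack=1)
Line 3: ['one', 'fish', 'no'] (min_width=11, slack=6)
Line 4: ['pencil', 'south'] (min_width=12, slack=5)
Line 5: ['small', 'all'] (min_width=9, slack=8)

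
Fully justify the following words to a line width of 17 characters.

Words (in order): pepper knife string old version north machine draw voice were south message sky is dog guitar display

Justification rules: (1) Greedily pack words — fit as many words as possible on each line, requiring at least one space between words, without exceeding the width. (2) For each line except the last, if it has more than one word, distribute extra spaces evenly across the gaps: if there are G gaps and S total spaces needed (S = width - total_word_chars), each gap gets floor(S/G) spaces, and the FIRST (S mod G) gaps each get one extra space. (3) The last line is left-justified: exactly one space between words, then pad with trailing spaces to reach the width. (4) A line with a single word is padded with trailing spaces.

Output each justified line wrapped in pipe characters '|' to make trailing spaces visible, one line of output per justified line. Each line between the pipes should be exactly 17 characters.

Answer: |pepper      knife|
|string        old|
|version     north|
|machine      draw|
|voice  were south|
|message   sky  is|
|dog        guitar|
|display          |

Derivation:
Line 1: ['pepper', 'knife'] (min_width=12, slack=5)
Line 2: ['string', 'old'] (min_width=10, slack=7)
Line 3: ['version', 'north'] (min_width=13, slack=4)
Line 4: ['machine', 'draw'] (min_width=12, slack=5)
Line 5: ['voice', 'were', 'south'] (min_width=16, slack=1)
Line 6: ['message', 'sky', 'is'] (min_width=14, slack=3)
Line 7: ['dog', 'guitar'] (min_width=10, slack=7)
Line 8: ['display'] (min_width=7, slack=10)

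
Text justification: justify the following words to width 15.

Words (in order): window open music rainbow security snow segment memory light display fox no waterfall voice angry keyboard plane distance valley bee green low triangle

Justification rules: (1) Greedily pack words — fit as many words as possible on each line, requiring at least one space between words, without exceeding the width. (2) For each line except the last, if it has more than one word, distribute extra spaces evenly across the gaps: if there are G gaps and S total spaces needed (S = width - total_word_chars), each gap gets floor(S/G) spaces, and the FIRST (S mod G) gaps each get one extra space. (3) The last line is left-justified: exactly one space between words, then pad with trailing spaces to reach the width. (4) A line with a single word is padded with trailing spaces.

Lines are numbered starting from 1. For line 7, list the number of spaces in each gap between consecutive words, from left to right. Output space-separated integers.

Line 1: ['window', 'open'] (min_width=11, slack=4)
Line 2: ['music', 'rainbow'] (min_width=13, slack=2)
Line 3: ['security', 'snow'] (min_width=13, slack=2)
Line 4: ['segment', 'memory'] (min_width=14, slack=1)
Line 5: ['light', 'display'] (min_width=13, slack=2)
Line 6: ['fox', 'no'] (min_width=6, slack=9)
Line 7: ['waterfall', 'voice'] (min_width=15, slack=0)
Line 8: ['angry', 'keyboard'] (min_width=14, slack=1)
Line 9: ['plane', 'distance'] (min_width=14, slack=1)
Line 10: ['valley', 'bee'] (min_width=10, slack=5)
Line 11: ['green', 'low'] (min_width=9, slack=6)
Line 12: ['triangle'] (min_width=8, slack=7)

Answer: 1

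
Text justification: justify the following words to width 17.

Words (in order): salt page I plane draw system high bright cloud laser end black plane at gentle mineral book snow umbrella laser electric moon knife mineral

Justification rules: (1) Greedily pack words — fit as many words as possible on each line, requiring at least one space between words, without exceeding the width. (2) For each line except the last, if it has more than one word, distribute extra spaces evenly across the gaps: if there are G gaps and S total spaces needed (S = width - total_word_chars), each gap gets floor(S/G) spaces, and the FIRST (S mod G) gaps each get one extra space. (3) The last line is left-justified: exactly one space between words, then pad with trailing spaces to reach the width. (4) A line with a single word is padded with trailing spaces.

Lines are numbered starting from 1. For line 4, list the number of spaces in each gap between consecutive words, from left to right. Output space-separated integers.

Answer: 2 2

Derivation:
Line 1: ['salt', 'page', 'I', 'plane'] (min_width=17, slack=0)
Line 2: ['draw', 'system', 'high'] (min_width=16, slack=1)
Line 3: ['bright', 'cloud'] (min_width=12, slack=5)
Line 4: ['laser', 'end', 'black'] (min_width=15, slack=2)
Line 5: ['plane', 'at', 'gentle'] (min_width=15, slack=2)
Line 6: ['mineral', 'book', 'snow'] (min_width=17, slack=0)
Line 7: ['umbrella', 'laser'] (min_width=14, slack=3)
Line 8: ['electric', 'moon'] (min_width=13, slack=4)
Line 9: ['knife', 'mineral'] (min_width=13, slack=4)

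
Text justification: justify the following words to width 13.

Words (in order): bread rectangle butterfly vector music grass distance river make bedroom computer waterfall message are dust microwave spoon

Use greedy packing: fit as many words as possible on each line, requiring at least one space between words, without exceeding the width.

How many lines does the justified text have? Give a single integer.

Line 1: ['bread'] (min_width=5, slack=8)
Line 2: ['rectangle'] (min_width=9, slack=4)
Line 3: ['butterfly'] (min_width=9, slack=4)
Line 4: ['vector', 'music'] (min_width=12, slack=1)
Line 5: ['grass'] (min_width=5, slack=8)
Line 6: ['distance'] (min_width=8, slack=5)
Line 7: ['river', 'make'] (min_width=10, slack=3)
Line 8: ['bedroom'] (min_width=7, slack=6)
Line 9: ['computer'] (min_width=8, slack=5)
Line 10: ['waterfall'] (min_width=9, slack=4)
Line 11: ['message', 'are'] (min_width=11, slack=2)
Line 12: ['dust'] (min_width=4, slack=9)
Line 13: ['microwave'] (min_width=9, slack=4)
Line 14: ['spoon'] (min_width=5, slack=8)
Total lines: 14

Answer: 14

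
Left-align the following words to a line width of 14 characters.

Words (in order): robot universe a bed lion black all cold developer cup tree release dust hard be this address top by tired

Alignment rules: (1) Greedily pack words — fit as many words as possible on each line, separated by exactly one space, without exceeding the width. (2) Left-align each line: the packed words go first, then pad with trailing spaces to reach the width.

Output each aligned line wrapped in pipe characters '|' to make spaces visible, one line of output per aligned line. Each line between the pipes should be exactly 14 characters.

Answer: |robot universe|
|a bed lion    |
|black all cold|
|developer cup |
|tree release  |
|dust hard be  |
|this address  |
|top by tired  |

Derivation:
Line 1: ['robot', 'universe'] (min_width=14, slack=0)
Line 2: ['a', 'bed', 'lion'] (min_width=10, slack=4)
Line 3: ['black', 'all', 'cold'] (min_width=14, slack=0)
Line 4: ['developer', 'cup'] (min_width=13, slack=1)
Line 5: ['tree', 'release'] (min_width=12, slack=2)
Line 6: ['dust', 'hard', 'be'] (min_width=12, slack=2)
Line 7: ['this', 'address'] (min_width=12, slack=2)
Line 8: ['top', 'by', 'tired'] (min_width=12, slack=2)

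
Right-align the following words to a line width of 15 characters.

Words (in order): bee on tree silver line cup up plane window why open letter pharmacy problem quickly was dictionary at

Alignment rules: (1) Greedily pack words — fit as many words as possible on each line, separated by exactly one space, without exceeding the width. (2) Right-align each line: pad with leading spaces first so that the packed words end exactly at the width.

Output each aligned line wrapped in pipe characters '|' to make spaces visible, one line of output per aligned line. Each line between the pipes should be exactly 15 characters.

Answer: |    bee on tree|
|silver line cup|
|up plane window|
|why open letter|
|       pharmacy|
|problem quickly|
| was dictionary|
|             at|

Derivation:
Line 1: ['bee', 'on', 'tree'] (min_width=11, slack=4)
Line 2: ['silver', 'line', 'cup'] (min_width=15, slack=0)
Line 3: ['up', 'plane', 'window'] (min_width=15, slack=0)
Line 4: ['why', 'open', 'letter'] (min_width=15, slack=0)
Line 5: ['pharmacy'] (min_width=8, slack=7)
Line 6: ['problem', 'quickly'] (min_width=15, slack=0)
Line 7: ['was', 'dictionary'] (min_width=14, slack=1)
Line 8: ['at'] (min_width=2, slack=13)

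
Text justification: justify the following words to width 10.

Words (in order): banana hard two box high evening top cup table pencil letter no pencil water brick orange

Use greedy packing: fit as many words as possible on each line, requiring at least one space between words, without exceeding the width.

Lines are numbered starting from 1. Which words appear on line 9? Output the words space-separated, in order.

Answer: pencil

Derivation:
Line 1: ['banana'] (min_width=6, slack=4)
Line 2: ['hard', 'two'] (min_width=8, slack=2)
Line 3: ['box', 'high'] (min_width=8, slack=2)
Line 4: ['evening'] (min_width=7, slack=3)
Line 5: ['top', 'cup'] (min_width=7, slack=3)
Line 6: ['table'] (min_width=5, slack=5)
Line 7: ['pencil'] (min_width=6, slack=4)
Line 8: ['letter', 'no'] (min_width=9, slack=1)
Line 9: ['pencil'] (min_width=6, slack=4)
Line 10: ['water'] (min_width=5, slack=5)
Line 11: ['brick'] (min_width=5, slack=5)
Line 12: ['orange'] (min_width=6, slack=4)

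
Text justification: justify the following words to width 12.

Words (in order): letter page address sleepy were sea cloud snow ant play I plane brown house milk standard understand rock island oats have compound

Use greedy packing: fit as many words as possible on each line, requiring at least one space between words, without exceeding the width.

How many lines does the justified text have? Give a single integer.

Answer: 13

Derivation:
Line 1: ['letter', 'page'] (min_width=11, slack=1)
Line 2: ['address'] (min_width=7, slack=5)
Line 3: ['sleepy', 'were'] (min_width=11, slack=1)
Line 4: ['sea', 'cloud'] (min_width=9, slack=3)
Line 5: ['snow', 'ant'] (min_width=8, slack=4)
Line 6: ['play', 'I', 'plane'] (min_width=12, slack=0)
Line 7: ['brown', 'house'] (min_width=11, slack=1)
Line 8: ['milk'] (min_width=4, slack=8)
Line 9: ['standard'] (min_width=8, slack=4)
Line 10: ['understand'] (min_width=10, slack=2)
Line 11: ['rock', 'island'] (min_width=11, slack=1)
Line 12: ['oats', 'have'] (min_width=9, slack=3)
Line 13: ['compound'] (min_width=8, slack=4)
Total lines: 13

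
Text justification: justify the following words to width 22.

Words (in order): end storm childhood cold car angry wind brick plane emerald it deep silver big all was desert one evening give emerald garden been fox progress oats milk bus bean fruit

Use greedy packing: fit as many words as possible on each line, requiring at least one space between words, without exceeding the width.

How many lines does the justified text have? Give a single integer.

Line 1: ['end', 'storm', 'childhood'] (min_width=19, slack=3)
Line 2: ['cold', 'car', 'angry', 'wind'] (min_width=19, slack=3)
Line 3: ['brick', 'plane', 'emerald', 'it'] (min_width=22, slack=0)
Line 4: ['deep', 'silver', 'big', 'all'] (min_width=19, slack=3)
Line 5: ['was', 'desert', 'one', 'evening'] (min_width=22, slack=0)
Line 6: ['give', 'emerald', 'garden'] (min_width=19, slack=3)
Line 7: ['been', 'fox', 'progress', 'oats'] (min_width=22, slack=0)
Line 8: ['milk', 'bus', 'bean', 'fruit'] (min_width=19, slack=3)
Total lines: 8

Answer: 8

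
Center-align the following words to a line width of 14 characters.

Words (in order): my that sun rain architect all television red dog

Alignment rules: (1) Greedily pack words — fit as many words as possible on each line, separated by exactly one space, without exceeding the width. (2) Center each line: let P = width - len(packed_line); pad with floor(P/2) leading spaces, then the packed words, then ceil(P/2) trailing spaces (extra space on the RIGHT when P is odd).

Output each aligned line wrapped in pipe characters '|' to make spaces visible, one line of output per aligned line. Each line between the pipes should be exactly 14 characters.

Line 1: ['my', 'that', 'sun'] (min_width=11, slack=3)
Line 2: ['rain', 'architect'] (min_width=14, slack=0)
Line 3: ['all', 'television'] (min_width=14, slack=0)
Line 4: ['red', 'dog'] (min_width=7, slack=7)

Answer: | my that sun  |
|rain architect|
|all television|
|   red dog    |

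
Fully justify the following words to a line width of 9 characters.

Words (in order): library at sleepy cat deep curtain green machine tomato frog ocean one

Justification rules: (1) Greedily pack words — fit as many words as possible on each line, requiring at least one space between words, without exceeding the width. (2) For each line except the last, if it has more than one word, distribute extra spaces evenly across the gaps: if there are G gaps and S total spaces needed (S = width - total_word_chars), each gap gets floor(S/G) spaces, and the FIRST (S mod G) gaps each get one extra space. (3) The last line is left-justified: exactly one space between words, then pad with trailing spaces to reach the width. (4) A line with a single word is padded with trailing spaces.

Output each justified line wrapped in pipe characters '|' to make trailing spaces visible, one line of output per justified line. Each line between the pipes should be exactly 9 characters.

Answer: |library  |
|at sleepy|
|cat  deep|
|curtain  |
|green    |
|machine  |
|tomato   |
|frog     |
|ocean one|

Derivation:
Line 1: ['library'] (min_width=7, slack=2)
Line 2: ['at', 'sleepy'] (min_width=9, slack=0)
Line 3: ['cat', 'deep'] (min_width=8, slack=1)
Line 4: ['curtain'] (min_width=7, slack=2)
Line 5: ['green'] (min_width=5, slack=4)
Line 6: ['machine'] (min_width=7, slack=2)
Line 7: ['tomato'] (min_width=6, slack=3)
Line 8: ['frog'] (min_width=4, slack=5)
Line 9: ['ocean', 'one'] (min_width=9, slack=0)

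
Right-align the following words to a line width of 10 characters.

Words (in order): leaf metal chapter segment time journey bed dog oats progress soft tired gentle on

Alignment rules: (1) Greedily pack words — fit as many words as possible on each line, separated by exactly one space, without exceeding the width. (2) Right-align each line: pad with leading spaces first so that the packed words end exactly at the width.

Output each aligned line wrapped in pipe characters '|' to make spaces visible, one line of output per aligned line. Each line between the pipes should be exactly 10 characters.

Answer: |leaf metal|
|   chapter|
|   segment|
|      time|
|   journey|
|   bed dog|
|      oats|
|  progress|
|soft tired|
| gentle on|

Derivation:
Line 1: ['leaf', 'metal'] (min_width=10, slack=0)
Line 2: ['chapter'] (min_width=7, slack=3)
Line 3: ['segment'] (min_width=7, slack=3)
Line 4: ['time'] (min_width=4, slack=6)
Line 5: ['journey'] (min_width=7, slack=3)
Line 6: ['bed', 'dog'] (min_width=7, slack=3)
Line 7: ['oats'] (min_width=4, slack=6)
Line 8: ['progress'] (min_width=8, slack=2)
Line 9: ['soft', 'tired'] (min_width=10, slack=0)
Line 10: ['gentle', 'on'] (min_width=9, slack=1)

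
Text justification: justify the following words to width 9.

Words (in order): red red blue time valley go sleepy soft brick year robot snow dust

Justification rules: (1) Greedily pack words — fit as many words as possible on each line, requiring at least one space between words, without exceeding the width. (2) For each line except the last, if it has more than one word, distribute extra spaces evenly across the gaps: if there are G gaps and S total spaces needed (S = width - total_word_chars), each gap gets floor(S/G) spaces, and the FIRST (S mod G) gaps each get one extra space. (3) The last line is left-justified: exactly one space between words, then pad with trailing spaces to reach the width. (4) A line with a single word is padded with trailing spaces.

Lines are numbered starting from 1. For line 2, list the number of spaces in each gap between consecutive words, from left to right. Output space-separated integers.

Answer: 1

Derivation:
Line 1: ['red', 'red'] (min_width=7, slack=2)
Line 2: ['blue', 'time'] (min_width=9, slack=0)
Line 3: ['valley', 'go'] (min_width=9, slack=0)
Line 4: ['sleepy'] (min_width=6, slack=3)
Line 5: ['soft'] (min_width=4, slack=5)
Line 6: ['brick'] (min_width=5, slack=4)
Line 7: ['year'] (min_width=4, slack=5)
Line 8: ['robot'] (min_width=5, slack=4)
Line 9: ['snow', 'dust'] (min_width=9, slack=0)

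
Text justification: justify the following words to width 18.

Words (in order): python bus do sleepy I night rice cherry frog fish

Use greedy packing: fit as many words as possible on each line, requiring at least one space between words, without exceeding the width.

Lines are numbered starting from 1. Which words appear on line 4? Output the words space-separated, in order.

Line 1: ['python', 'bus', 'do'] (min_width=13, slack=5)
Line 2: ['sleepy', 'I', 'night'] (min_width=14, slack=4)
Line 3: ['rice', 'cherry', 'frog'] (min_width=16, slack=2)
Line 4: ['fish'] (min_width=4, slack=14)

Answer: fish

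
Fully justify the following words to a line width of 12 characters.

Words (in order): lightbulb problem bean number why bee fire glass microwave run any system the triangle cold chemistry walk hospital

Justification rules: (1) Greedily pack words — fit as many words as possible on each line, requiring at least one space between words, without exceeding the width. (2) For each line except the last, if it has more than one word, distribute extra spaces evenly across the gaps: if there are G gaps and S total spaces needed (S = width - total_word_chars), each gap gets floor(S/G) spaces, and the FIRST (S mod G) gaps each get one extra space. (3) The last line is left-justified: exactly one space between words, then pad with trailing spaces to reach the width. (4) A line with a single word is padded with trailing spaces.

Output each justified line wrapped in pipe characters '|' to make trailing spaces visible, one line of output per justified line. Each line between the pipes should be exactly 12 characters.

Answer: |lightbulb   |
|problem bean|
|number   why|
|bee     fire|
|glass       |
|microwave   |
|run      any|
|system   the|
|triangle    |
|cold        |
|chemistry   |
|walk        |
|hospital    |

Derivation:
Line 1: ['lightbulb'] (min_width=9, slack=3)
Line 2: ['problem', 'bean'] (min_width=12, slack=0)
Line 3: ['number', 'why'] (min_width=10, slack=2)
Line 4: ['bee', 'fire'] (min_width=8, slack=4)
Line 5: ['glass'] (min_width=5, slack=7)
Line 6: ['microwave'] (min_width=9, slack=3)
Line 7: ['run', 'any'] (min_width=7, slack=5)
Line 8: ['system', 'the'] (min_width=10, slack=2)
Line 9: ['triangle'] (min_width=8, slack=4)
Line 10: ['cold'] (min_width=4, slack=8)
Line 11: ['chemistry'] (min_width=9, slack=3)
Line 12: ['walk'] (min_width=4, slack=8)
Line 13: ['hospital'] (min_width=8, slack=4)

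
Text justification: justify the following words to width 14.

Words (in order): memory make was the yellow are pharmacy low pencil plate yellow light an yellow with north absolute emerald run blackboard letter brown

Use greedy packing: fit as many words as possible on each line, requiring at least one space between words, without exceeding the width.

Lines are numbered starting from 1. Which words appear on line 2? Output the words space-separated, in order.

Answer: was the yellow

Derivation:
Line 1: ['memory', 'make'] (min_width=11, slack=3)
Line 2: ['was', 'the', 'yellow'] (min_width=14, slack=0)
Line 3: ['are', 'pharmacy'] (min_width=12, slack=2)
Line 4: ['low', 'pencil'] (min_width=10, slack=4)
Line 5: ['plate', 'yellow'] (min_width=12, slack=2)
Line 6: ['light', 'an'] (min_width=8, slack=6)
Line 7: ['yellow', 'with'] (min_width=11, slack=3)
Line 8: ['north', 'absolute'] (min_width=14, slack=0)
Line 9: ['emerald', 'run'] (min_width=11, slack=3)
Line 10: ['blackboard'] (min_width=10, slack=4)
Line 11: ['letter', 'brown'] (min_width=12, slack=2)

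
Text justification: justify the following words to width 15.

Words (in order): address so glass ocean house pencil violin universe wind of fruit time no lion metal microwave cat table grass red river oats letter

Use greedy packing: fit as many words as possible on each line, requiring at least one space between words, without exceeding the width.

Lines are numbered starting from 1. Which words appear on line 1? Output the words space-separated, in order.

Line 1: ['address', 'so'] (min_width=10, slack=5)
Line 2: ['glass', 'ocean'] (min_width=11, slack=4)
Line 3: ['house', 'pencil'] (min_width=12, slack=3)
Line 4: ['violin', 'universe'] (min_width=15, slack=0)
Line 5: ['wind', 'of', 'fruit'] (min_width=13, slack=2)
Line 6: ['time', 'no', 'lion'] (min_width=12, slack=3)
Line 7: ['metal', 'microwave'] (min_width=15, slack=0)
Line 8: ['cat', 'table', 'grass'] (min_width=15, slack=0)
Line 9: ['red', 'river', 'oats'] (min_width=14, slack=1)
Line 10: ['letter'] (min_width=6, slack=9)

Answer: address so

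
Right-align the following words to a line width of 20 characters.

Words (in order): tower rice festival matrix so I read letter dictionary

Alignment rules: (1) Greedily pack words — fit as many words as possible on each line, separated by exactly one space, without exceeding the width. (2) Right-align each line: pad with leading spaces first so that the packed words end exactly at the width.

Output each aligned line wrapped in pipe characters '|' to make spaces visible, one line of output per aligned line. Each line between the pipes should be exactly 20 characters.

Line 1: ['tower', 'rice', 'festival'] (min_width=19, slack=1)
Line 2: ['matrix', 'so', 'I', 'read'] (min_width=16, slack=4)
Line 3: ['letter', 'dictionary'] (min_width=17, slack=3)

Answer: | tower rice festival|
|    matrix so I read|
|   letter dictionary|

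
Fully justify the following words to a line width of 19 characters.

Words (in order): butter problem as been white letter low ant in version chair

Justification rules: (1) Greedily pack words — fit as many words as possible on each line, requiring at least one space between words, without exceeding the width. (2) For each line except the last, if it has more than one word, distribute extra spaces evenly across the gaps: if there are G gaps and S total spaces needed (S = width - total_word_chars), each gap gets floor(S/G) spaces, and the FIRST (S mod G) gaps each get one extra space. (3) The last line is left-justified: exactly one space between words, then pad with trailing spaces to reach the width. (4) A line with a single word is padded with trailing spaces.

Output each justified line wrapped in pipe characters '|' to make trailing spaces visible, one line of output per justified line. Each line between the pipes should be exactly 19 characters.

Line 1: ['butter', 'problem', 'as'] (min_width=17, slack=2)
Line 2: ['been', 'white', 'letter'] (min_width=17, slack=2)
Line 3: ['low', 'ant', 'in', 'version'] (min_width=18, slack=1)
Line 4: ['chair'] (min_width=5, slack=14)

Answer: |butter  problem  as|
|been  white  letter|
|low  ant in version|
|chair              |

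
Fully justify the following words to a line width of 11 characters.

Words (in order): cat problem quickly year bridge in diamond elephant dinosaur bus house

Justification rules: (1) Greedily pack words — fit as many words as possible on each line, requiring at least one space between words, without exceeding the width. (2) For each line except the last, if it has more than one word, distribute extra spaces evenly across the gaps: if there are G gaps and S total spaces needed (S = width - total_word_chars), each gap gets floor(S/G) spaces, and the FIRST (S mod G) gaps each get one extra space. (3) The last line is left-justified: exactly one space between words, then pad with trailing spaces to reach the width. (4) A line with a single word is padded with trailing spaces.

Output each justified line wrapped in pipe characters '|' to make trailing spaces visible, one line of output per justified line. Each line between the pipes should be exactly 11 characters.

Answer: |cat problem|
|quickly    |
|year bridge|
|in  diamond|
|elephant   |
|dinosaur   |
|bus house  |

Derivation:
Line 1: ['cat', 'problem'] (min_width=11, slack=0)
Line 2: ['quickly'] (min_width=7, slack=4)
Line 3: ['year', 'bridge'] (min_width=11, slack=0)
Line 4: ['in', 'diamond'] (min_width=10, slack=1)
Line 5: ['elephant'] (min_width=8, slack=3)
Line 6: ['dinosaur'] (min_width=8, slack=3)
Line 7: ['bus', 'house'] (min_width=9, slack=2)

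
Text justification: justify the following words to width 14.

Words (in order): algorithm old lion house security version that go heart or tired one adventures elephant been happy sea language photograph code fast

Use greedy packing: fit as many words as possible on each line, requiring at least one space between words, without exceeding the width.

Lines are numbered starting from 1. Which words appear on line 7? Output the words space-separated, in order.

Answer: adventures

Derivation:
Line 1: ['algorithm', 'old'] (min_width=13, slack=1)
Line 2: ['lion', 'house'] (min_width=10, slack=4)
Line 3: ['security'] (min_width=8, slack=6)
Line 4: ['version', 'that'] (min_width=12, slack=2)
Line 5: ['go', 'heart', 'or'] (min_width=11, slack=3)
Line 6: ['tired', 'one'] (min_width=9, slack=5)
Line 7: ['adventures'] (min_width=10, slack=4)
Line 8: ['elephant', 'been'] (min_width=13, slack=1)
Line 9: ['happy', 'sea'] (min_width=9, slack=5)
Line 10: ['language'] (min_width=8, slack=6)
Line 11: ['photograph'] (min_width=10, slack=4)
Line 12: ['code', 'fast'] (min_width=9, slack=5)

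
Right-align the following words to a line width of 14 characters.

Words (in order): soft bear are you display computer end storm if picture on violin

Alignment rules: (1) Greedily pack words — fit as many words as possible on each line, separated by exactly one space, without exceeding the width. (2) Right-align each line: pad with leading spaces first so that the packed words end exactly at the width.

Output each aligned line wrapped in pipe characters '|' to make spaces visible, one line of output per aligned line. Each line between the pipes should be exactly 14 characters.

Line 1: ['soft', 'bear', 'are'] (min_width=13, slack=1)
Line 2: ['you', 'display'] (min_width=11, slack=3)
Line 3: ['computer', 'end'] (min_width=12, slack=2)
Line 4: ['storm', 'if'] (min_width=8, slack=6)
Line 5: ['picture', 'on'] (min_width=10, slack=4)
Line 6: ['violin'] (min_width=6, slack=8)

Answer: | soft bear are|
|   you display|
|  computer end|
|      storm if|
|    picture on|
|        violin|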